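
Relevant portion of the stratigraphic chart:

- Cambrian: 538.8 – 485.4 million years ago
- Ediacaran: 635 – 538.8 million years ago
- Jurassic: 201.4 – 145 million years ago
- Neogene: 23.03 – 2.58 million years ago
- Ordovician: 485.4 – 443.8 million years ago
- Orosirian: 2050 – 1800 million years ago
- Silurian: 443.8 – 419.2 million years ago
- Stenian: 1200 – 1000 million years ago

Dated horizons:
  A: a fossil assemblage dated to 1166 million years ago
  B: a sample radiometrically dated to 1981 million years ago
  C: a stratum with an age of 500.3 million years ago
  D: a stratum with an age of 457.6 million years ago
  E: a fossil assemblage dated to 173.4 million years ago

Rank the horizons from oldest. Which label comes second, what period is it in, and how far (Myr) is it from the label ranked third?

A, in the Stenian; 665.7 million years to C

Sorted oldest-first by Ma: B (1981), A (1166), C (500.3), D (457.6), E (173.4).
The second oldest is A at 1166 Ma, which lies in 1200–1000 Ma: the Stenian.
The third oldest is C at 500.3 Ma; separation = |1166 − 500.3| = 665.7 Myr.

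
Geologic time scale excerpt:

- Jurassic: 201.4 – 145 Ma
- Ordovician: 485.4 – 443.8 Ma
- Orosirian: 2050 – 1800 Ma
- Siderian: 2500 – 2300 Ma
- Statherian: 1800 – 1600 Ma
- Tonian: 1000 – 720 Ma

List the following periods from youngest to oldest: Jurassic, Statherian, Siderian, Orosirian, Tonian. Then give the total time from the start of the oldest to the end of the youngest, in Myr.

From the excerpt: Jurassic 201.4–145; Statherian 1800–1600; Siderian 2500–2300; Orosirian 2050–1800; Tonian 1000–720 (Ma).
Larger Ma is earlier, so the oldest is Siderian and the youngest is Jurassic; youngest to oldest: Jurassic, Tonian, Statherian, Orosirian, Siderian.
Oldest start 2500 minus youngest end 145 gives 2355 Myr overall.

Jurassic, Tonian, Statherian, Orosirian, Siderian; total span 2355 Myr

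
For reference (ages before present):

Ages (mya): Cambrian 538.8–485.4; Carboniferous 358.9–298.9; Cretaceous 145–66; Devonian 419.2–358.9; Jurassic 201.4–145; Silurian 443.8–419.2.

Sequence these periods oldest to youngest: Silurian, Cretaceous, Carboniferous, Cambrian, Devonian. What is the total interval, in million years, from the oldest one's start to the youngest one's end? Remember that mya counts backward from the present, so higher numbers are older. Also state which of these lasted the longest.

Start ages (Ma): Cambrian 538.8, Silurian 443.8, Devonian 419.2, Carboniferous 358.9, Cretaceous 145.
Ordered oldest to youngest: Cambrian, Silurian, Devonian, Carboniferous, Cretaceous.
Span = 538.8 − 66 = 472.8 Myr.
Durations: Silurian 24.6, Cambrian 53.4, Devonian 60.3, Cretaceous 79, Carboniferous 60 → longest is Cretaceous (79 Myr).

Cambrian → Silurian → Devonian → Carboniferous → Cretaceous; total span 472.8 Myr; longest is Cretaceous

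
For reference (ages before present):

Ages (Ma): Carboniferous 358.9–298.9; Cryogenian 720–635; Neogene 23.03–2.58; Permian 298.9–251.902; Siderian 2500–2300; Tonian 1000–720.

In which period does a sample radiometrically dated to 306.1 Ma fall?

Carboniferous

306.1 Ma lies between 358.9 and 298.9 Ma, so it falls in the Carboniferous.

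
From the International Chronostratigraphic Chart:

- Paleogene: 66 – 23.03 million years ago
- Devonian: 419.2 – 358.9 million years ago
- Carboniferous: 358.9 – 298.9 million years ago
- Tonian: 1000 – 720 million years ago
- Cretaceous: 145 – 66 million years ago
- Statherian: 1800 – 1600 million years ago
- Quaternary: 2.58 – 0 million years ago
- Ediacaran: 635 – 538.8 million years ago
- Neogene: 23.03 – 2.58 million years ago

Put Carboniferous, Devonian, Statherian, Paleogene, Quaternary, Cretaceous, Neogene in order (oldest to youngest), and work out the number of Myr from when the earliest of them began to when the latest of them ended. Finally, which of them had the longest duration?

Start ages (Ma): Statherian 1800, Devonian 419.2, Carboniferous 358.9, Cretaceous 145, Paleogene 66, Neogene 23.03, Quaternary 2.58.
Ordered oldest to youngest: Statherian, Devonian, Carboniferous, Cretaceous, Paleogene, Neogene, Quaternary.
Span = 1800 − 0 = 1800 Myr.
Durations: Cretaceous 79, Statherian 200, Paleogene 42.97, Devonian 60.3, Carboniferous 60, Quaternary 2.58, Neogene 20.45 → longest is Statherian (200 Myr).

Statherian, Devonian, Carboniferous, Cretaceous, Paleogene, Neogene, Quaternary; total span 1800 Myr; longest is Statherian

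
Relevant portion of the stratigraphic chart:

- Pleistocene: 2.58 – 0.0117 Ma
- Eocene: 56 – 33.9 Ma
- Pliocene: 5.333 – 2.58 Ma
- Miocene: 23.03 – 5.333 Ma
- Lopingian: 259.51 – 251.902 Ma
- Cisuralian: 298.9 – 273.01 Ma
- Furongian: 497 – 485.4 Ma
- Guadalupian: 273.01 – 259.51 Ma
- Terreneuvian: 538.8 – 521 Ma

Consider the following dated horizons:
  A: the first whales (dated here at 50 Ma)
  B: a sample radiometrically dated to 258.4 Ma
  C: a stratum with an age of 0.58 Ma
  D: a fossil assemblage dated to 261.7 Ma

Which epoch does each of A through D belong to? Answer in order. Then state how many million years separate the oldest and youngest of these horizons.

A — Eocene; B — Lopingian; C — Pleistocene; D — Guadalupian; span 261.12 million years

A: 50 Ma lies in 56–33.9 Ma, so Eocene.
B: 258.4 Ma lies in 259.51–251.902 Ma, so Lopingian.
C: 0.58 Ma lies in 2.58–0.0117 Ma, so Pleistocene.
D: 261.7 Ma lies in 273.01–259.51 Ma, so Guadalupian.
Oldest = 261.7 Ma, youngest = 0.58 Ma → span 261.12 Myr.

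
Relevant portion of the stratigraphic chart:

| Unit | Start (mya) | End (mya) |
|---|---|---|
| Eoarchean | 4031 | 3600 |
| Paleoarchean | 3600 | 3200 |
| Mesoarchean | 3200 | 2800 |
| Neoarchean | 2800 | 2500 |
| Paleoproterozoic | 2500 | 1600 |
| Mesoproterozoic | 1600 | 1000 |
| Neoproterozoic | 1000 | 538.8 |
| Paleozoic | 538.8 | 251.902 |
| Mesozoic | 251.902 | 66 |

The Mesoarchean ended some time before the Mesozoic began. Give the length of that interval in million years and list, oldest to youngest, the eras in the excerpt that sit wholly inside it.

End of Mesoarchean = 2800 Ma; start of Mesozoic = 251.902 Ma.
Gap = 2800 − 251.902 = 2548.098 Myr.
Eras wholly inside 2800–251.902 Ma: Neoarchean (2800–2500), Paleoproterozoic (2500–1600), Mesoproterozoic (1600–1000), Neoproterozoic (1000–538.8), Paleozoic (538.8–251.902).

2548.098 million years; Neoarchean, Paleoproterozoic, Mesoproterozoic, Neoproterozoic, Paleozoic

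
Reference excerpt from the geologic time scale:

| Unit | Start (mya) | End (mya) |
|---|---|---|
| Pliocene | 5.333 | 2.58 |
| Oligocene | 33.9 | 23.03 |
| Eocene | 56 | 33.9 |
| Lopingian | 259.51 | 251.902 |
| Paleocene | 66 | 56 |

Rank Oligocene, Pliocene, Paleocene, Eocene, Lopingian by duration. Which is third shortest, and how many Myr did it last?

Durations: Oligocene 10.87; Pliocene 2.753; Paleocene 10; Eocene 22.1; Lopingian 7.608 Myr.
Sorted shortest-first: Pliocene (2.753), Lopingian (7.608), Paleocene (10), Oligocene (10.87), Eocene (22.1).
The third shortest is Paleocene at 10 Myr.

Paleocene, 10 million years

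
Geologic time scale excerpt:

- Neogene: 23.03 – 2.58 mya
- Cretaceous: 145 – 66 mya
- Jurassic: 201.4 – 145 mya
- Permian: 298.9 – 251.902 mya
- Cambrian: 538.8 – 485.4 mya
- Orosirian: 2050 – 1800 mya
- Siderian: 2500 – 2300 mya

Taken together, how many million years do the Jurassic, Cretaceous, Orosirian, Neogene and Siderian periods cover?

605.85 million years

Each duration: Jurassic = 56.4; Cretaceous = 79; Orosirian = 250; Neogene = 20.45; Siderian = 200.
Sum: 56.4 + 79 + 250 + 20.45 + 200 = 605.85 Myr.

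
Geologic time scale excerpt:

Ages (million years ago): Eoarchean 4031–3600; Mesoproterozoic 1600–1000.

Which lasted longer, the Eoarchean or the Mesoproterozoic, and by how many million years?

Mesoproterozoic, by 169 million years

Eoarchean: 4031 − 3600 = 431 Myr.
Mesoproterozoic: 1600 − 1000 = 600 Myr.
Difference: 600 − 431 = 169 Myr, so the Mesoproterozoic was longer.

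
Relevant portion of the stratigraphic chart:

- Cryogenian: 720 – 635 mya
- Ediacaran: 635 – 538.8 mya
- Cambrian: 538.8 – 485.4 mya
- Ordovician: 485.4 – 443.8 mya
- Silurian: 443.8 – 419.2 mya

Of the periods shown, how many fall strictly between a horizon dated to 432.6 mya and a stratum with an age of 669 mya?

The older date is 669 Ma and the younger is 432.6 Ma.
Periods with start < 669 and end > 432.6 Ma: Ediacaran (635–538.8), Cambrian (538.8–485.4), Ordovician (485.4–443.8).
That is 3 complete periods.

3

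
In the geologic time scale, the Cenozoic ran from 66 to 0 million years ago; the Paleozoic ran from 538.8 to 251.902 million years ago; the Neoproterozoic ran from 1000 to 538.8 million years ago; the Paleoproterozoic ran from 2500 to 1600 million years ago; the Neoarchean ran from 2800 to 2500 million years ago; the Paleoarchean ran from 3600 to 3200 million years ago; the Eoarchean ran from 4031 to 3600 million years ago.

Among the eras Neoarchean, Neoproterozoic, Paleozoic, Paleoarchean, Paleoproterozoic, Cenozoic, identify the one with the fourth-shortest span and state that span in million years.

Paleoarchean, 400 million years

Start − end for each: Neoarchean 2800 − 2500 = 300; Neoproterozoic 1000 − 538.8 = 461.2; Paleozoic 538.8 − 251.902 = 286.898; Paleoarchean 3600 − 3200 = 400; Paleoproterozoic 2500 − 1600 = 900; Cenozoic 66 − 0 = 66.
Ranking these from shortest: Cenozoic < Paleozoic < Neoarchean < Paleoarchean < Neoproterozoic < Paleoproterozoic.
Position 4 in that ranking is Paleoarchean, which lasted 400 Myr.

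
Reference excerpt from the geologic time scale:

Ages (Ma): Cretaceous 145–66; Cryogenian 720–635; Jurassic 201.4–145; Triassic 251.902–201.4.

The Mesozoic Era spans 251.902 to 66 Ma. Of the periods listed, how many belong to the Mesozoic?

3

Periods inside 251.902–66 Ma: Triassic, Jurassic, Cretaceous — 3 in total.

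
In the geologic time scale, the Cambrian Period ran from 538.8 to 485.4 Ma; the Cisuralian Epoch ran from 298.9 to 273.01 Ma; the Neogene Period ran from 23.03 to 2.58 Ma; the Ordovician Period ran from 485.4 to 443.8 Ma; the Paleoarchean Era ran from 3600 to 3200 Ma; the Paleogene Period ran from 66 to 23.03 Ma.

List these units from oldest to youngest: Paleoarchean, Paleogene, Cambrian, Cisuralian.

Read off each span (Ma): Paleoarchean 3600–3200; Paleogene 66–23.03; Cambrian 538.8–485.4; Cisuralian 298.9–273.01.
Larger Ma is older, so oldest→youngest is Paleoarchean, Cambrian, Cisuralian, Paleogene.

Paleoarchean, then Cambrian, then Cisuralian, then Paleogene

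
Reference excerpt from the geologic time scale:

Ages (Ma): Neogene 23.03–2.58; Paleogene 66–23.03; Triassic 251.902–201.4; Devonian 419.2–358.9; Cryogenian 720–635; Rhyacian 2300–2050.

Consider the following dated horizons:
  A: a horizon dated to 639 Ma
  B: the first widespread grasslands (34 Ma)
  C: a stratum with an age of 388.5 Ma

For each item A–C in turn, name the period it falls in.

A — Cryogenian; B — Paleogene; C — Devonian

A: 639 Ma lies in 720–635 Ma, so Cryogenian.
B: 34 Ma lies in 66–23.03 Ma, so Paleogene.
C: 388.5 Ma lies in 419.2–358.9 Ma, so Devonian.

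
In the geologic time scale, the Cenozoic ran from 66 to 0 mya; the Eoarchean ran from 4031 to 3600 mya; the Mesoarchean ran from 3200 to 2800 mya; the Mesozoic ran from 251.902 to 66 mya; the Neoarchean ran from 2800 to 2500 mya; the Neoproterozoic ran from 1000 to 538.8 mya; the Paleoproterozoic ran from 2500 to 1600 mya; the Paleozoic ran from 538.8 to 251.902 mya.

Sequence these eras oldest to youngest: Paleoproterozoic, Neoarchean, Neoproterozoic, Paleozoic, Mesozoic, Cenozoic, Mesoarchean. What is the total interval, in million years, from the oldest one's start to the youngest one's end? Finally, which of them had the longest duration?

Start ages (Ma): Mesoarchean 3200, Neoarchean 2800, Paleoproterozoic 2500, Neoproterozoic 1000, Paleozoic 538.8, Mesozoic 251.902, Cenozoic 66.
Ordered oldest to youngest: Mesoarchean, Neoarchean, Paleoproterozoic, Neoproterozoic, Paleozoic, Mesozoic, Cenozoic.
Span = 3200 − 0 = 3200 Myr.
Durations: Neoarchean 300, Mesoarchean 400, Cenozoic 66, Paleoproterozoic 900, Mesozoic 185.902, Neoproterozoic 461.2, Paleozoic 286.898 → longest is Paleoproterozoic (900 Myr).

Mesoarchean → Neoarchean → Paleoproterozoic → Neoproterozoic → Paleozoic → Mesozoic → Cenozoic; total span 3200 Myr; longest is Paleoproterozoic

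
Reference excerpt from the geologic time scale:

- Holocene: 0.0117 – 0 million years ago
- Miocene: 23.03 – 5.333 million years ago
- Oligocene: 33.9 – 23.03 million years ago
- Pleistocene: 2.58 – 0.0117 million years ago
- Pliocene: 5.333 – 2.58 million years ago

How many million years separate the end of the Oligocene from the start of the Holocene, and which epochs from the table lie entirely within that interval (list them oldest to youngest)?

The Oligocene closes at 23.03 Ma and the Holocene opens at 0.0117 Ma, so the interval is 23.03 − 0.0117 = 23.0183 Myr.
An epoch fits inside if it starts at or after 23.03 Ma and ends at or before 0.0117 Ma; oldest first that gives Miocene, Pliocene, Pleistocene.

23.0183 million years; Miocene, Pliocene, Pleistocene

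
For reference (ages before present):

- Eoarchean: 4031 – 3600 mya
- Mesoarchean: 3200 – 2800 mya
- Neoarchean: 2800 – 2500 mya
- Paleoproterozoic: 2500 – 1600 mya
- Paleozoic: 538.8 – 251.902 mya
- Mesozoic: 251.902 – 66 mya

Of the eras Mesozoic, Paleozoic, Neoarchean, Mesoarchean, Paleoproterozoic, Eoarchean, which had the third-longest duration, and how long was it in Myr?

Durations: Mesozoic 185.902; Paleozoic 286.898; Neoarchean 300; Mesoarchean 400; Paleoproterozoic 900; Eoarchean 431 Myr.
Sorted longest-first: Paleoproterozoic (900), Eoarchean (431), Mesoarchean (400), Neoarchean (300), Paleozoic (286.898), Mesozoic (185.902).
The third longest is Mesoarchean at 400 Myr.

Mesoarchean, 400 million years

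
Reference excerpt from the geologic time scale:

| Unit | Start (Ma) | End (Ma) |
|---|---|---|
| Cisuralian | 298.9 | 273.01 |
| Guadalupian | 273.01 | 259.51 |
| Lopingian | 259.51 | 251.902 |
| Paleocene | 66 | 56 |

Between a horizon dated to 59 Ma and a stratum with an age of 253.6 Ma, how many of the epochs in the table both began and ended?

The older date is 253.6 Ma and the younger is 59 Ma.
No epoch both begins after 253.6 Ma and ends before 59 Ma, so the count is 0.

0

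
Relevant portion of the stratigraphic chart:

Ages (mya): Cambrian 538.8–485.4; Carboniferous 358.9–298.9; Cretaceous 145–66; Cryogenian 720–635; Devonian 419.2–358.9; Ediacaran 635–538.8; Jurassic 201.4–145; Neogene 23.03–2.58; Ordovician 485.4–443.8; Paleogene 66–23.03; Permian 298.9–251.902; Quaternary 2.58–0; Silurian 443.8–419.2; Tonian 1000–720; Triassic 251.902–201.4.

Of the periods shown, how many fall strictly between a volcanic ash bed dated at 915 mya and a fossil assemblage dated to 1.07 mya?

915 Ma sits inside the Tonian (1000–720) and 1.07 Ma inside the Quaternary (2.58–0); neither of those is wholly between the two dates.
The listed periods lying completely between them are Cryogenian, Ediacaran, Cambrian, Ordovician, Silurian, Devonian, Carboniferous, Permian, Triassic, Jurassic, Cretaceous, Paleogene, Neogene — 13 in all.

13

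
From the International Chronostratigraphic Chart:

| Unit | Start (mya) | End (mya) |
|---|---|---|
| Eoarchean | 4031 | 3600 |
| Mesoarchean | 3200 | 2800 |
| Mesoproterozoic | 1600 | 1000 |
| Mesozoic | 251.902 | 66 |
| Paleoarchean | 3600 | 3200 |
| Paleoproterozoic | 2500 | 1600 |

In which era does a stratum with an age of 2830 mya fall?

Mesoarchean

2830 Ma lies between 3200 and 2800 Ma, so it falls in the Mesoarchean.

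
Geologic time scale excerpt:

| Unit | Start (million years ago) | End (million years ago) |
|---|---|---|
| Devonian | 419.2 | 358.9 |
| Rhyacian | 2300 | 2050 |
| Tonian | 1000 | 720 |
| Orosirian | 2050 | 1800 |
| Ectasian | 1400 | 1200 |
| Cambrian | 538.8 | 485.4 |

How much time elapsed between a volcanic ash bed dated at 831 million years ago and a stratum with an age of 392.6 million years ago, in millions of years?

831 − 392.6 = 438.4 million years.

438.4 million years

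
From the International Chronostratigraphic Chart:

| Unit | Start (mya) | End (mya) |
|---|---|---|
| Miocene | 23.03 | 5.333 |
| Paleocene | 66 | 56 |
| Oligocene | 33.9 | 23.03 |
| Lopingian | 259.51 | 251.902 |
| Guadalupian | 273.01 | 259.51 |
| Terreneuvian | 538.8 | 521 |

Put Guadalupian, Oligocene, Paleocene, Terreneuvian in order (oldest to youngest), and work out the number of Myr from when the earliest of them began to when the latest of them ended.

From the excerpt: Guadalupian 273.01–259.51; Oligocene 33.9–23.03; Paleocene 66–56; Terreneuvian 538.8–521 (Ma).
Larger Ma is earlier, so the oldest is Terreneuvian and the youngest is Oligocene; oldest to youngest: Terreneuvian, Guadalupian, Paleocene, Oligocene.
Oldest start 538.8 minus youngest end 23.03 gives 515.77 Myr overall.

Terreneuvian → Guadalupian → Paleocene → Oligocene; total span 515.77 Myr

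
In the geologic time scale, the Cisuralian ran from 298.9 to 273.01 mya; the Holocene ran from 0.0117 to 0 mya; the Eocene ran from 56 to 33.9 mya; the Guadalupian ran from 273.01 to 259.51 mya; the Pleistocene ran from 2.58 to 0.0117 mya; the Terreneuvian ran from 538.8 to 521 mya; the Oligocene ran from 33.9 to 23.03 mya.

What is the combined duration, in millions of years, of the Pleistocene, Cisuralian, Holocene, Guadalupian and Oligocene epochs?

Duration is start − end for each: (2.58 − 0.0117) + (298.9 − 273.01) + (0.0117 − 0) + (273.01 − 259.51) + (33.9 − 23.03).
That is 2.5683 + 25.89 + 0.0117 + 13.5 + 10.87, which totals 52.84 million years.

52.84 million years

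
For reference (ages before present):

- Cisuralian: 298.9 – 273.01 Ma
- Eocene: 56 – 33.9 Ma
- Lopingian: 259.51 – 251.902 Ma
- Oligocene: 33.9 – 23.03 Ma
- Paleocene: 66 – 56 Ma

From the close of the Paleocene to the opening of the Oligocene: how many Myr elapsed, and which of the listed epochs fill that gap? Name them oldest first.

The Paleocene closes at 56 Ma and the Oligocene opens at 33.9 Ma, so the interval is 56 − 33.9 = 22.1 Myr.
An epoch fits inside if it starts at or after 56 Ma and ends at or before 33.9 Ma; oldest first that gives Eocene.

22.1 million years; Eocene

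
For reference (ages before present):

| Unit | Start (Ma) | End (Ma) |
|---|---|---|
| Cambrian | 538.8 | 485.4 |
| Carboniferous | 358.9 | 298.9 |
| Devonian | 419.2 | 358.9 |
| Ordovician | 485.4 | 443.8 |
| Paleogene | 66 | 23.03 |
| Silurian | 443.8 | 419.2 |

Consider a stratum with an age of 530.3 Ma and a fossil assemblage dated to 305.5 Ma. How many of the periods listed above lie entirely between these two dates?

530.3 Ma sits inside the Cambrian (538.8–485.4) and 305.5 Ma inside the Carboniferous (358.9–298.9); neither of those is wholly between the two dates.
The listed periods lying completely between them are Ordovician, Silurian, Devonian — 3 in all.

3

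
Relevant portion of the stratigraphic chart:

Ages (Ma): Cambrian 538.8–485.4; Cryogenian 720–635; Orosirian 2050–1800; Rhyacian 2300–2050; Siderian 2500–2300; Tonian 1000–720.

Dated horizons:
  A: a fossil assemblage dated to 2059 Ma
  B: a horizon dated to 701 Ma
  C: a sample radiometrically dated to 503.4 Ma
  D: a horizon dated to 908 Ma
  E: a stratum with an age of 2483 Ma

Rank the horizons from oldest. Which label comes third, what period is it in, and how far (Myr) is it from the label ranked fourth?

D, in the Tonian; 207 million years to B

Sorted oldest-first by Ma: E (2483), A (2059), D (908), B (701), C (503.4).
The third oldest is D at 908 Ma, which lies in 1000–720 Ma: the Tonian.
The fourth oldest is B at 701 Ma; separation = |908 − 701| = 207 Myr.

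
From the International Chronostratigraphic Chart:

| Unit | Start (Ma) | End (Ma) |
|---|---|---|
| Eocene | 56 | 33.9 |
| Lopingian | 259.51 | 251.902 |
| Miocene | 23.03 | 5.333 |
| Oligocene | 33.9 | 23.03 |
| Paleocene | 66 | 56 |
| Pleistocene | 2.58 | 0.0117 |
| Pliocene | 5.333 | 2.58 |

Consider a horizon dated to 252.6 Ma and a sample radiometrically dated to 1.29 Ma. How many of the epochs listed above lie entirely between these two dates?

252.6 Ma sits inside the Lopingian (259.51–251.902) and 1.29 Ma inside the Pleistocene (2.58–0.0117); neither of those is wholly between the two dates.
The listed epochs lying completely between them are Paleocene, Eocene, Oligocene, Miocene, Pliocene — 5 in all.

5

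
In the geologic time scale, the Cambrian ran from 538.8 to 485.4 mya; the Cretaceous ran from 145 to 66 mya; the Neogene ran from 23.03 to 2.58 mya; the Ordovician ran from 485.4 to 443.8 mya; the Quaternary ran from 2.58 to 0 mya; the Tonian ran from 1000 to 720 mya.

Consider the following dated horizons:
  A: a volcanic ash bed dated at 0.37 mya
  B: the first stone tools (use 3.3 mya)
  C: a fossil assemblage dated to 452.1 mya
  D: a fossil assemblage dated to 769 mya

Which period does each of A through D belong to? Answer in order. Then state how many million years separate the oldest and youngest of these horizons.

A: 0.37 Ma lies in 2.58–0 Ma, so Quaternary.
B: 3.3 Ma lies in 23.03–2.58 Ma, so Neogene.
C: 452.1 Ma lies in 485.4–443.8 Ma, so Ordovician.
D: 769 Ma lies in 1000–720 Ma, so Tonian.
Oldest = 769 Ma, youngest = 0.37 Ma → span 768.63 Myr.

A — Quaternary; B — Neogene; C — Ordovician; D — Tonian; span 768.63 million years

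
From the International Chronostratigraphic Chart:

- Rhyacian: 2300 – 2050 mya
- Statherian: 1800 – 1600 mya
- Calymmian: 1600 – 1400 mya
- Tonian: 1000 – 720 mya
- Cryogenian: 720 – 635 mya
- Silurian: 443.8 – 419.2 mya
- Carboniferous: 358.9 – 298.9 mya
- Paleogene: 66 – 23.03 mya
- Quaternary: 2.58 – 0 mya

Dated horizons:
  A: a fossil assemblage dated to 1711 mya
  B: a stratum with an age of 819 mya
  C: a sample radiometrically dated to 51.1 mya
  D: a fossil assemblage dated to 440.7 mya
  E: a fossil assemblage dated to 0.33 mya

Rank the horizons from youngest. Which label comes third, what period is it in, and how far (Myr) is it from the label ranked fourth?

Sorted youngest-first by Ma: E (0.33), C (51.1), D (440.7), B (819), A (1711).
The third youngest is D at 440.7 Ma, which lies in 443.8–419.2 Ma: the Silurian.
The fourth youngest is B at 819 Ma; separation = |440.7 − 819| = 378.3 Myr.

D, in the Silurian; 378.3 million years to B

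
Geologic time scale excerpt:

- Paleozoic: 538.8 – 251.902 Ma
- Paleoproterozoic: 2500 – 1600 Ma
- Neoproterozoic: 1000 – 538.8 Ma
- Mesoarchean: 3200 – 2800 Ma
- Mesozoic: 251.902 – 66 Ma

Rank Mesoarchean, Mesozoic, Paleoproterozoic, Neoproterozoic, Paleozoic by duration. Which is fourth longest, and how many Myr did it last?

Start − end for each: Mesoarchean 3200 − 2800 = 400; Mesozoic 251.902 − 66 = 185.902; Paleoproterozoic 2500 − 1600 = 900; Neoproterozoic 1000 − 538.8 = 461.2; Paleozoic 538.8 − 251.902 = 286.898.
Ranking these from longest: Paleoproterozoic > Neoproterozoic > Mesoarchean > Paleozoic > Mesozoic.
Position 4 in that ranking is Paleozoic, which lasted 286.898 Myr.

Paleozoic, 286.898 million years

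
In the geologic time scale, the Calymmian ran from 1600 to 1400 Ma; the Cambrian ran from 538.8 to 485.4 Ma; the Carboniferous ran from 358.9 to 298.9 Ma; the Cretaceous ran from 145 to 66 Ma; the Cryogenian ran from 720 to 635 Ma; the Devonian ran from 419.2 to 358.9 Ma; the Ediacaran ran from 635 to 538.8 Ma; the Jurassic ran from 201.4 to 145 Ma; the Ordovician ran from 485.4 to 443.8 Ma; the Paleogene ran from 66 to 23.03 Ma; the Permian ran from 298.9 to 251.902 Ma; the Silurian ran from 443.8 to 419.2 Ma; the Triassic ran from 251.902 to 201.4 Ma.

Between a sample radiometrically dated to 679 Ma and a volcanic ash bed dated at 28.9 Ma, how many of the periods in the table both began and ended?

10

679 Ma sits inside the Cryogenian (720–635) and 28.9 Ma inside the Paleogene (66–23.03); neither of those is wholly between the two dates.
The listed periods lying completely between them are Ediacaran, Cambrian, Ordovician, Silurian, Devonian, Carboniferous, Permian, Triassic, Jurassic, Cretaceous — 10 in all.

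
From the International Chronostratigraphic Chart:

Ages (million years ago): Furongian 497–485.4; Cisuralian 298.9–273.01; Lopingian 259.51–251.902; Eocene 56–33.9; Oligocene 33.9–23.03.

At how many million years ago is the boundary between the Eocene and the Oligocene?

33.9 million years ago

The Eocene ends and the Oligocene begins at 33.9 million years ago.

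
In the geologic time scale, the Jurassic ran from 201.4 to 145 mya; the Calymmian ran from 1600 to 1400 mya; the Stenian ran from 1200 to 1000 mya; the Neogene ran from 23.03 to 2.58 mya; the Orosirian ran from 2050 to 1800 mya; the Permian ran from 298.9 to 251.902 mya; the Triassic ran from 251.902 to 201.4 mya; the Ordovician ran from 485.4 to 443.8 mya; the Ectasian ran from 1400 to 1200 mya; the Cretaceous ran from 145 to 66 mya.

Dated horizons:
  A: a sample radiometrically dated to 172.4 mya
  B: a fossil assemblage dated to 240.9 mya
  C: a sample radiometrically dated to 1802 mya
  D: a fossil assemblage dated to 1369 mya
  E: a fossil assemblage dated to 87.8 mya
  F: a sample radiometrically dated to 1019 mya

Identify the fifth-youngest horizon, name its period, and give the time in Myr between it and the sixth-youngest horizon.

Sorted youngest-first by Ma: E (87.8), A (172.4), B (240.9), F (1019), D (1369), C (1802).
The fifth youngest is D at 1369 Ma, which lies in 1400–1200 Ma: the Ectasian.
The sixth youngest is C at 1802 Ma; separation = |1369 − 1802| = 433 Myr.

D, in the Ectasian; 433 million years to C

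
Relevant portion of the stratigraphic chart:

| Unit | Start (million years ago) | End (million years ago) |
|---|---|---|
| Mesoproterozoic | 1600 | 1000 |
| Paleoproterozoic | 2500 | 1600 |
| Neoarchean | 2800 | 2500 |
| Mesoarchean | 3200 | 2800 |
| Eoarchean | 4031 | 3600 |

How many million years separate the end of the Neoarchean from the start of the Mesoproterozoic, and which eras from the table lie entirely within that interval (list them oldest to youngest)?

900 million years; Paleoproterozoic

The Neoarchean closes at 2500 Ma and the Mesoproterozoic opens at 1600 Ma, so the interval is 2500 − 1600 = 900 Myr.
An era fits inside if it starts at or after 2500 Ma and ends at or before 1600 Ma; oldest first that gives Paleoproterozoic.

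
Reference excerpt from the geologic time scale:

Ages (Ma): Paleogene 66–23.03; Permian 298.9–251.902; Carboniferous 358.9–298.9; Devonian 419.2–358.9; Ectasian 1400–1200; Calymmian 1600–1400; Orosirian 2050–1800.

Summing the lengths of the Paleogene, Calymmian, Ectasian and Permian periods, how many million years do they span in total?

Duration is start − end for each: (66 − 23.03) + (1600 − 1400) + (1400 − 1200) + (298.9 − 251.902).
That is 42.97 + 200 + 200 + 46.998, which totals 489.968 million years.

489.968 million years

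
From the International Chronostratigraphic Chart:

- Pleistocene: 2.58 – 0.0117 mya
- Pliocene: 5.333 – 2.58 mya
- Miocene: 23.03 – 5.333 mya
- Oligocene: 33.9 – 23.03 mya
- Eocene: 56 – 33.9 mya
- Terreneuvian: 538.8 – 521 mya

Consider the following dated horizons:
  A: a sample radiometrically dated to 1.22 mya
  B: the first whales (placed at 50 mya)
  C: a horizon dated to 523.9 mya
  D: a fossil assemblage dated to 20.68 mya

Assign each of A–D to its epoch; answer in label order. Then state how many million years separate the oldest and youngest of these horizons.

A — Pleistocene; B — Eocene; C — Terreneuvian; D — Miocene; span 522.68 million years

Match each age against the start–end ranges in the excerpt: A = 1.22 Ma → Pleistocene (2.58–0.0117); B = 50 Ma → Eocene (56–33.9); C = 523.9 Ma → Terreneuvian (538.8–521); D = 20.68 Ma → Miocene (23.03–5.333).
The largest age is 523.9 Ma and the smallest is 1.22 Ma; their difference is 522.68 Myr.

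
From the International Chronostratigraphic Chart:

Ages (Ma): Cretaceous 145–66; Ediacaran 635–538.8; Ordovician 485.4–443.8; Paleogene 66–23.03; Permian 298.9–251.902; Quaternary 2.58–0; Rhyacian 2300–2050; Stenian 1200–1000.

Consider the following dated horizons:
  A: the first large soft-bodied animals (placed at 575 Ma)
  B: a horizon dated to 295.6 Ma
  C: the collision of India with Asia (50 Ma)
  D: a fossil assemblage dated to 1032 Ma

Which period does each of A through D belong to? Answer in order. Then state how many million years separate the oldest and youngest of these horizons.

Match each age against the start–end ranges in the excerpt: A = 575 Ma → Ediacaran (635–538.8); B = 295.6 Ma → Permian (298.9–251.902); C = 50 Ma → Paleogene (66–23.03); D = 1032 Ma → Stenian (1200–1000).
The largest age is 1032 Ma and the smallest is 50 Ma; their difference is 982 Myr.

A — Ediacaran; B — Permian; C — Paleogene; D — Stenian; span 982 million years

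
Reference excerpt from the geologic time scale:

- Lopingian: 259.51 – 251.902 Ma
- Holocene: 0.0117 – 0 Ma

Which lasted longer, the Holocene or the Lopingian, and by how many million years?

Lopingian, by 7.5963 million years

Holocene: 0.0117 − 0 = 0.0117 Myr.
Lopingian: 259.51 − 251.902 = 7.608 Myr.
Difference: 7.608 − 0.0117 = 7.5963 Myr, so the Lopingian was longer.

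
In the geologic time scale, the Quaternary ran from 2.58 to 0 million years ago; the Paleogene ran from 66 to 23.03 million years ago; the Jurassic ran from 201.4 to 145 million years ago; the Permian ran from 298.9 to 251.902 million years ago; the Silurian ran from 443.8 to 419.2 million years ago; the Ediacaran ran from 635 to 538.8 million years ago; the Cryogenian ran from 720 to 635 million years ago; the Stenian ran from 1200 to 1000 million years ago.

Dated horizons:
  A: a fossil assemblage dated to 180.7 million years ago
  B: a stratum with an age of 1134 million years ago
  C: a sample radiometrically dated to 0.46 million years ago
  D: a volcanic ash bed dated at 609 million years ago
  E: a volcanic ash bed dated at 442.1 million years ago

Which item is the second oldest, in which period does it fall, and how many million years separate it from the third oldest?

Sorted oldest-first by Ma: B (1134), D (609), E (442.1), A (180.7), C (0.46).
The second oldest is D at 609 Ma, which lies in 635–538.8 Ma: the Ediacaran.
The third oldest is E at 442.1 Ma; separation = |609 − 442.1| = 166.9 Myr.

D, in the Ediacaran; 166.9 million years to E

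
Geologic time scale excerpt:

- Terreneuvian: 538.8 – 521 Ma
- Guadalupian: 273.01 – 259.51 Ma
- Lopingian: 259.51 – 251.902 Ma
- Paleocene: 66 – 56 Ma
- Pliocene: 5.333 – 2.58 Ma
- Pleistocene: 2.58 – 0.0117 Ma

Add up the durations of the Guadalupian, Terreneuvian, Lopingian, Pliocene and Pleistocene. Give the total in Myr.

44.2293 million years

Duration is start − end for each: (273.01 − 259.51) + (538.8 − 521) + (259.51 − 251.902) + (5.333 − 2.58) + (2.58 − 0.0117).
That is 13.5 + 17.8 + 7.608 + 2.753 + 2.5683, which totals 44.2293 million years.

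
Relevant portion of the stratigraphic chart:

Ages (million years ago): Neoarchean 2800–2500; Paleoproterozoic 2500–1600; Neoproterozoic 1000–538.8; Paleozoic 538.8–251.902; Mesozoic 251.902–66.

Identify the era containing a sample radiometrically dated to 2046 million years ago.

2046 Ma lies between 2500 and 1600 Ma, so it falls in the Paleoproterozoic.

Paleoproterozoic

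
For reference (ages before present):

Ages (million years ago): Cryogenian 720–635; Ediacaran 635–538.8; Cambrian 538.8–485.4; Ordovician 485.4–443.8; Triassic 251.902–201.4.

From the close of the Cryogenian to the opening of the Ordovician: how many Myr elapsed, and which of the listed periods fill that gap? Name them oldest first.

149.6 million years; Ediacaran, Cambrian

End of Cryogenian = 635 Ma; start of Ordovician = 485.4 Ma.
Gap = 635 − 485.4 = 149.6 Myr.
Periods wholly inside 635–485.4 Ma: Ediacaran (635–538.8), Cambrian (538.8–485.4).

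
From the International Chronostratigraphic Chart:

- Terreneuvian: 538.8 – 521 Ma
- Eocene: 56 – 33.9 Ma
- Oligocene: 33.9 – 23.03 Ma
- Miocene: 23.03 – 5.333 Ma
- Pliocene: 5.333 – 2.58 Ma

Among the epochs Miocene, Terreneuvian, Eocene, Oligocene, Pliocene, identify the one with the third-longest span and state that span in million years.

Durations: Miocene 17.697; Terreneuvian 17.8; Eocene 22.1; Oligocene 10.87; Pliocene 2.753 Myr.
Sorted longest-first: Eocene (22.1), Terreneuvian (17.8), Miocene (17.697), Oligocene (10.87), Pliocene (2.753).
The third longest is Miocene at 17.697 Myr.

Miocene, 17.697 million years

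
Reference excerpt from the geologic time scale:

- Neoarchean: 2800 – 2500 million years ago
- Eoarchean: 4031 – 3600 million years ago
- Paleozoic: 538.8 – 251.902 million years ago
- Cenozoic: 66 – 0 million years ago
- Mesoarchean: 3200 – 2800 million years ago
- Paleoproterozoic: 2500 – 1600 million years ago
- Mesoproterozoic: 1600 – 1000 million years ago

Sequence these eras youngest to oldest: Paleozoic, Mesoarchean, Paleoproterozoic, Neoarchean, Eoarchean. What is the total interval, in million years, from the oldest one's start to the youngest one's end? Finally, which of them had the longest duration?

Start ages (Ma): Eoarchean 4031, Mesoarchean 3200, Neoarchean 2800, Paleoproterozoic 2500, Paleozoic 538.8.
Ordered youngest to oldest: Paleozoic, Paleoproterozoic, Neoarchean, Mesoarchean, Eoarchean.
Span = 4031 − 251.902 = 3779.098 Myr.
Durations: Neoarchean 300, Mesoarchean 400, Paleoproterozoic 900, Paleozoic 286.898, Eoarchean 431 → longest is Paleoproterozoic (900 Myr).

Paleozoic → Paleoproterozoic → Neoarchean → Mesoarchean → Eoarchean; total span 3779.098 Myr; longest is Paleoproterozoic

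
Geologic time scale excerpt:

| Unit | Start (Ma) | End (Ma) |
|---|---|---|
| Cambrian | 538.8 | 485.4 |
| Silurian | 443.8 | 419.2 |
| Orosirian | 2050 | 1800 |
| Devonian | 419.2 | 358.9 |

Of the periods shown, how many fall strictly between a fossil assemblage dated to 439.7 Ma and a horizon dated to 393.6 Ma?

Checking each listed span, none has both start < 439.7 Ma and end > 393.6 Ma — every period straddles one of the two dates or lies outside them — so the count is 0.

0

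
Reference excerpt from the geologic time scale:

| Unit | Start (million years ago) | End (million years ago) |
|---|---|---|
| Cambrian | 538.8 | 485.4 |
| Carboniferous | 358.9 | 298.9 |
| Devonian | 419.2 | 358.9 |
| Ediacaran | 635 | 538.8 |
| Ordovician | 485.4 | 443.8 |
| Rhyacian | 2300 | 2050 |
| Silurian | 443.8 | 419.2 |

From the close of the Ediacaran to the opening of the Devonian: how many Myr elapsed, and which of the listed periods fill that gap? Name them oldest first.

The Ediacaran closes at 538.8 Ma and the Devonian opens at 419.2 Ma, so the interval is 538.8 − 419.2 = 119.6 Myr.
A period fits inside if it starts at or after 538.8 Ma and ends at or before 419.2 Ma; oldest first that gives Cambrian, Ordovician, Silurian.

119.6 million years; Cambrian, Ordovician, Silurian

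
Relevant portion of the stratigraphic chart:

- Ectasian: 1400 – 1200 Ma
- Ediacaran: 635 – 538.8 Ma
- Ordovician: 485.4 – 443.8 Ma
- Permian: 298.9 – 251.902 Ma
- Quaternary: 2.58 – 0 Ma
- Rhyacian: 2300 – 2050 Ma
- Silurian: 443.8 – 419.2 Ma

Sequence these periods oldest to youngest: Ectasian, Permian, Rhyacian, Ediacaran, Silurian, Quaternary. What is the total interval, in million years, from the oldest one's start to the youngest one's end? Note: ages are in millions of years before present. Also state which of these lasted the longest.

Rhyacian, Ectasian, Ediacaran, Silurian, Permian, Quaternary; total span 2300 Myr; longest is Rhyacian

Start ages (Ma): Rhyacian 2300, Ectasian 1400, Ediacaran 635, Silurian 443.8, Permian 298.9, Quaternary 2.58.
Ordered oldest to youngest: Rhyacian, Ectasian, Ediacaran, Silurian, Permian, Quaternary.
Span = 2300 − 0 = 2300 Myr.
Durations: Permian 46.998, Rhyacian 250, Ediacaran 96.2, Quaternary 2.58, Silurian 24.6, Ectasian 200 → longest is Rhyacian (250 Myr).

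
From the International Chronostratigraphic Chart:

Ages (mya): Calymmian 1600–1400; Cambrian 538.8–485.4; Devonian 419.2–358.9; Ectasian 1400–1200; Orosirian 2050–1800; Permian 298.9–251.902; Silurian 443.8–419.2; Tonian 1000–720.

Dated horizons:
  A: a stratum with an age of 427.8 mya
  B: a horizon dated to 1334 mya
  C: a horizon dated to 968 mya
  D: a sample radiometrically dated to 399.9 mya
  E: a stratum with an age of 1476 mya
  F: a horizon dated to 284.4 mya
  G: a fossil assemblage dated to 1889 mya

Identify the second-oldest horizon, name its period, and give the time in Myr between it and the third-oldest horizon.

Larger Ma means older, so oldest first: G 1889 > E 1476 > B 1334 > C 968 > A 427.8 > D 399.9 > F 284.4.
Counting 2 along gives E (1476 Ma); the excerpt puts that inside the Calymmian, 1600–1400 Ma.
Next in line is B (1334 Ma), and 1476 − 1334 = 142 Myr.

E, in the Calymmian; 142 million years to B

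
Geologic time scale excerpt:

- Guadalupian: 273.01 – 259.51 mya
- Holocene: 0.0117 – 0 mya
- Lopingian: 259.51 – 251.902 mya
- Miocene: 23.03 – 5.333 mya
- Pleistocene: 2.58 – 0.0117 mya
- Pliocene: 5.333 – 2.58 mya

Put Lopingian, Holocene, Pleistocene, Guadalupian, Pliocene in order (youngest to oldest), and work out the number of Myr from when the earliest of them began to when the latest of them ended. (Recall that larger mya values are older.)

From the excerpt: Lopingian 259.51–251.902; Holocene 0.0117–0; Pleistocene 2.58–0.0117; Guadalupian 273.01–259.51; Pliocene 5.333–2.58 (Ma).
Larger Ma is earlier, so the oldest is Guadalupian and the youngest is Holocene; youngest to oldest: Holocene, Pleistocene, Pliocene, Lopingian, Guadalupian.
Oldest start 273.01 minus youngest end 0 gives 273.01 Myr overall.

Holocene, Pleistocene, Pliocene, Lopingian, Guadalupian; total span 273.01 Myr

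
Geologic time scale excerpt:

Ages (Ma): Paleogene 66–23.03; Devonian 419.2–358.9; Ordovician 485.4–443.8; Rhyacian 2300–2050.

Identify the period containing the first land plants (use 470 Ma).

Ordovician

470 Ma lies between 485.4 and 443.8 Ma, so it falls in the Ordovician.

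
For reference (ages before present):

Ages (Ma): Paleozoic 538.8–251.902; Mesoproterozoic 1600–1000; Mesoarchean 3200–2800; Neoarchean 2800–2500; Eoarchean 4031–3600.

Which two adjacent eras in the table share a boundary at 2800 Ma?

The Mesoarchean ends at 2800 Ma and the Neoarchean begins at 2800 Ma, so they share that boundary.

Mesoarchean and Neoarchean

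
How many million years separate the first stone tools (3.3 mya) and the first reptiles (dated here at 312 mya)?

308.7 million years

312 − 3.3 = 308.7 million years.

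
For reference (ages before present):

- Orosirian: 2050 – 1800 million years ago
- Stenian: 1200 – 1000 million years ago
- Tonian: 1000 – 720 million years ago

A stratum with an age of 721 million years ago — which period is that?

Tonian

721 Ma lies between 1000 and 720 Ma, so it falls in the Tonian.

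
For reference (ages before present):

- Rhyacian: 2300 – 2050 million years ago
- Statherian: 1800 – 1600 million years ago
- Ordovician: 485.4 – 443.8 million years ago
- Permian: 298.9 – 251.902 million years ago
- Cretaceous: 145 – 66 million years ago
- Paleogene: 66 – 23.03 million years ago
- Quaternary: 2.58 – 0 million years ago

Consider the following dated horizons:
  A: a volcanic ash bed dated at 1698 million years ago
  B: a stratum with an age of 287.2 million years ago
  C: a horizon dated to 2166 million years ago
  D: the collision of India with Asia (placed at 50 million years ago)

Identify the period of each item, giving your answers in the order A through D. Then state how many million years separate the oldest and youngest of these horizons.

Match each age against the start–end ranges in the excerpt: A = 1698 Ma → Statherian (1800–1600); B = 287.2 Ma → Permian (298.9–251.902); C = 2166 Ma → Rhyacian (2300–2050); D = 50 Ma → Paleogene (66–23.03).
The largest age is 2166 Ma and the smallest is 50 Ma; their difference is 2116 Myr.

A — Statherian; B — Permian; C — Rhyacian; D — Paleogene; span 2116 million years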